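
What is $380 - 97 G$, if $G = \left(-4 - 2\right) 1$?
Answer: $962$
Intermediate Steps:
$G = -6$ ($G = \left(-6\right) 1 = -6$)
$380 - 97 G = 380 - -582 = 380 + 582 = 962$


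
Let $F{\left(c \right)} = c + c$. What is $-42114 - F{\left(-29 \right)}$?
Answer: $-42056$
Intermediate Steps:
$F{\left(c \right)} = 2 c$
$-42114 - F{\left(-29 \right)} = -42114 - 2 \left(-29\right) = -42114 - -58 = -42114 + 58 = -42056$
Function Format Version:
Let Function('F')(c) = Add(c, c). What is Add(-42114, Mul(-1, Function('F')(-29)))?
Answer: -42056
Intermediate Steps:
Function('F')(c) = Mul(2, c)
Add(-42114, Mul(-1, Function('F')(-29))) = Add(-42114, Mul(-1, Mul(2, -29))) = Add(-42114, Mul(-1, -58)) = Add(-42114, 58) = -42056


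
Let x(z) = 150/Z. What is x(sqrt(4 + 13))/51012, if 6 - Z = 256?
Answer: -1/85020 ≈ -1.1762e-5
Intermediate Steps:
Z = -250 (Z = 6 - 1*256 = 6 - 256 = -250)
x(z) = -3/5 (x(z) = 150/(-250) = 150*(-1/250) = -3/5)
x(sqrt(4 + 13))/51012 = -3/5/51012 = -3/5*1/51012 = -1/85020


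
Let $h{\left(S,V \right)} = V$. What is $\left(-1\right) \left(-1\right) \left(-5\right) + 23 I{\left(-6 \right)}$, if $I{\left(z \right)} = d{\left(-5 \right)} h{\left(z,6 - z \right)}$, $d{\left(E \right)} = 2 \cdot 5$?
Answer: $2755$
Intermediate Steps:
$d{\left(E \right)} = 10$
$I{\left(z \right)} = 60 - 10 z$ ($I{\left(z \right)} = 10 \left(6 - z\right) = 60 - 10 z$)
$\left(-1\right) \left(-1\right) \left(-5\right) + 23 I{\left(-6 \right)} = \left(-1\right) \left(-1\right) \left(-5\right) + 23 \left(60 - -60\right) = 1 \left(-5\right) + 23 \left(60 + 60\right) = -5 + 23 \cdot 120 = -5 + 2760 = 2755$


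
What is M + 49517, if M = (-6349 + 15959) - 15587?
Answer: 43540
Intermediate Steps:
M = -5977 (M = 9610 - 15587 = -5977)
M + 49517 = -5977 + 49517 = 43540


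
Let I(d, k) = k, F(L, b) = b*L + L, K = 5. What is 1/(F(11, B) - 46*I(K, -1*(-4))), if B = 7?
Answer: -1/96 ≈ -0.010417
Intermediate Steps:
F(L, b) = L + L*b (F(L, b) = L*b + L = L + L*b)
1/(F(11, B) - 46*I(K, -1*(-4))) = 1/(11*(1 + 7) - (-46)*(-4)) = 1/(11*8 - 46*4) = 1/(88 - 184) = 1/(-96) = -1/96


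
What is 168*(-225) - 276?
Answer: -38076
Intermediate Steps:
168*(-225) - 276 = -37800 - 276 = -38076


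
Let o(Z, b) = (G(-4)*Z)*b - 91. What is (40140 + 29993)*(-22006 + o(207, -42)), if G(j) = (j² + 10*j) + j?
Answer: 15522887555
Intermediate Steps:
G(j) = j² + 11*j
o(Z, b) = -91 - 28*Z*b (o(Z, b) = ((-4*(11 - 4))*Z)*b - 91 = ((-4*7)*Z)*b - 91 = (-28*Z)*b - 91 = -28*Z*b - 91 = -91 - 28*Z*b)
(40140 + 29993)*(-22006 + o(207, -42)) = (40140 + 29993)*(-22006 + (-91 - 28*207*(-42))) = 70133*(-22006 + (-91 + 243432)) = 70133*(-22006 + 243341) = 70133*221335 = 15522887555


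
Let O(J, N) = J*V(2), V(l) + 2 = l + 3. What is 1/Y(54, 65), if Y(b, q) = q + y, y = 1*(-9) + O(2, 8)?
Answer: 1/62 ≈ 0.016129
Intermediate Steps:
V(l) = 1 + l (V(l) = -2 + (l + 3) = -2 + (3 + l) = 1 + l)
O(J, N) = 3*J (O(J, N) = J*(1 + 2) = J*3 = 3*J)
y = -3 (y = 1*(-9) + 3*2 = -9 + 6 = -3)
Y(b, q) = -3 + q (Y(b, q) = q - 3 = -3 + q)
1/Y(54, 65) = 1/(-3 + 65) = 1/62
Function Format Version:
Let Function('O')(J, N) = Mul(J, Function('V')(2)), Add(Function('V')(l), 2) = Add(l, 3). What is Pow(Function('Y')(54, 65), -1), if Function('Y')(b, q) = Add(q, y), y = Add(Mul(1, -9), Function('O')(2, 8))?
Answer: Rational(1, 62) ≈ 0.016129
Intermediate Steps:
Function('V')(l) = Add(1, l) (Function('V')(l) = Add(-2, Add(l, 3)) = Add(-2, Add(3, l)) = Add(1, l))
Function('O')(J, N) = Mul(3, J) (Function('O')(J, N) = Mul(J, Add(1, 2)) = Mul(J, 3) = Mul(3, J))
y = -3 (y = Add(Mul(1, -9), Mul(3, 2)) = Add(-9, 6) = -3)
Function('Y')(b, q) = Add(-3, q) (Function('Y')(b, q) = Add(q, -3) = Add(-3, q))
Pow(Function('Y')(54, 65), -1) = Pow(Add(-3, 65), -1) = Pow(62, -1) = Rational(1, 62)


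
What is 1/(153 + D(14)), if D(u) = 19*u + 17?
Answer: 1/436 ≈ 0.0022936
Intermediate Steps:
D(u) = 17 + 19*u
1/(153 + D(14)) = 1/(153 + (17 + 19*14)) = 1/(153 + (17 + 266)) = 1/(153 + 283) = 1/436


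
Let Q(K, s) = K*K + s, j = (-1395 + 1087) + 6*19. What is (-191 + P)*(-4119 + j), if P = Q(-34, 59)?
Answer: -4416512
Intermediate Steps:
j = -194 (j = -308 + 114 = -194)
Q(K, s) = s + K² (Q(K, s) = K² + s = s + K²)
P = 1215 (P = 59 + (-34)² = 59 + 1156 = 1215)
(-191 + P)*(-4119 + j) = (-191 + 1215)*(-4119 - 194) = 1024*(-4313) = -4416512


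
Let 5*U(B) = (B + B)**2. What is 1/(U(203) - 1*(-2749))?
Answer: 5/178581 ≈ 2.7998e-5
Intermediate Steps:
U(B) = 4*B**2/5 (U(B) = (B + B)**2/5 = (2*B)**2/5 = (4*B**2)/5 = 4*B**2/5)
1/(U(203) - 1*(-2749)) = 1/((4/5)*203**2 - 1*(-2749)) = 1/((4/5)*41209 + 2749) = 1/(164836/5 + 2749) = 1/(178581/5) = 5/178581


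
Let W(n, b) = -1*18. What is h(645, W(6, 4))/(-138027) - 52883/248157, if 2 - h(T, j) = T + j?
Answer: -2381394572/11417455413 ≈ -0.20857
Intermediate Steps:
W(n, b) = -18
h(T, j) = 2 - T - j (h(T, j) = 2 - (T + j) = 2 + (-T - j) = 2 - T - j)
h(645, W(6, 4))/(-138027) - 52883/248157 = (2 - 1*645 - 1*(-18))/(-138027) - 52883/248157 = (2 - 645 + 18)*(-1/138027) - 52883*1/248157 = -625*(-1/138027) - 52883/248157 = 625/138027 - 52883/248157 = -2381394572/11417455413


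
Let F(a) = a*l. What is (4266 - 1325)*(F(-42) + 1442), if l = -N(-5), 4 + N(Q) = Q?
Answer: 3129224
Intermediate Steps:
N(Q) = -4 + Q
l = 9 (l = -(-4 - 5) = -1*(-9) = 9)
F(a) = 9*a (F(a) = a*9 = 9*a)
(4266 - 1325)*(F(-42) + 1442) = (4266 - 1325)*(9*(-42) + 1442) = 2941*(-378 + 1442) = 2941*1064 = 3129224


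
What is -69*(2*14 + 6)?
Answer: -2346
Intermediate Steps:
-69*(2*14 + 6) = -69*(28 + 6) = -69*34 = -2346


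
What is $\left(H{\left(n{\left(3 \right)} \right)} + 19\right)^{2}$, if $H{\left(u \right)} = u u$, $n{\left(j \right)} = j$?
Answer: $784$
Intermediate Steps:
$H{\left(u \right)} = u^{2}$
$\left(H{\left(n{\left(3 \right)} \right)} + 19\right)^{2} = \left(3^{2} + 19\right)^{2} = \left(9 + 19\right)^{2} = 28^{2} = 784$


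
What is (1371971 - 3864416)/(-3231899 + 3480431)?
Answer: -830815/82844 ≈ -10.029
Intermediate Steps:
(1371971 - 3864416)/(-3231899 + 3480431) = -2492445/248532 = -2492445*1/248532 = -830815/82844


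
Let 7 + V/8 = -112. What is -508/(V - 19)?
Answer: 508/971 ≈ 0.52317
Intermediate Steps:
V = -952 (V = -56 + 8*(-112) = -56 - 896 = -952)
-508/(V - 19) = -508/(-952 - 19) = -508/(-971) = -1/971*(-508) = 508/971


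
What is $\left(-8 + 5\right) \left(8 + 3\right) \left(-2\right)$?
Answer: $66$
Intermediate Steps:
$\left(-8 + 5\right) \left(8 + 3\right) \left(-2\right) = \left(-3\right) 11 \left(-2\right) = \left(-33\right) \left(-2\right) = 66$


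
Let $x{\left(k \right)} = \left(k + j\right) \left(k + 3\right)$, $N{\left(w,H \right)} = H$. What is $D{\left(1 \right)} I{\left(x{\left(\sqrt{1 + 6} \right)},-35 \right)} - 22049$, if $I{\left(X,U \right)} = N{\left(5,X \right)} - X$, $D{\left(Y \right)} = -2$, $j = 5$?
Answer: $-22049$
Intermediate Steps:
$x{\left(k \right)} = \left(3 + k\right) \left(5 + k\right)$ ($x{\left(k \right)} = \left(k + 5\right) \left(k + 3\right) = \left(5 + k\right) \left(3 + k\right) = \left(3 + k\right) \left(5 + k\right)$)
$I{\left(X,U \right)} = 0$ ($I{\left(X,U \right)} = X - X = 0$)
$D{\left(1 \right)} I{\left(x{\left(\sqrt{1 + 6} \right)},-35 \right)} - 22049 = \left(-2\right) 0 - 22049 = 0 - 22049 = -22049$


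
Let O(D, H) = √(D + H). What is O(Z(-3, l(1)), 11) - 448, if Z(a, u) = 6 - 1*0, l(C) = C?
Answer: -448 + √17 ≈ -443.88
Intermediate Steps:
Z(a, u) = 6 (Z(a, u) = 6 + 0 = 6)
O(Z(-3, l(1)), 11) - 448 = √(6 + 11) - 448 = √17 - 448 = -448 + √17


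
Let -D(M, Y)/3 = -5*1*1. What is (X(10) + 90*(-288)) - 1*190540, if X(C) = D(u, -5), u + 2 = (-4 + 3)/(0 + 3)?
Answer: -216445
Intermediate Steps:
u = -7/3 (u = -2 + (-4 + 3)/(0 + 3) = -2 - 1/3 = -7/3 ≈ -2.3333)
D(M, Y) = 15 (D(M, Y) = -3*(-5*1) = -(-15) = -3*(-5) = 15)
X(C) = 15
(X(10) + 90*(-288)) - 1*190540 = (15 + 90*(-288)) - 1*190540 = (15 - 25920) - 190540 = -25905 - 190540 = -216445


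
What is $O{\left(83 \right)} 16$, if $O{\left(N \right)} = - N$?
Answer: $-1328$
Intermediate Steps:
$O{\left(83 \right)} 16 = \left(-1\right) 83 \cdot 16 = \left(-83\right) 16 = -1328$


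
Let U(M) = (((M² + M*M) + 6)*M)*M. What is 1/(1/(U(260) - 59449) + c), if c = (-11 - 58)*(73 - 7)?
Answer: -9139866151/41622950451653 ≈ -0.00021959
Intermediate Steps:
U(M) = M²*(6 + 2*M²) (U(M) = (((M² + M²) + 6)*M)*M = ((2*M² + 6)*M)*M = ((6 + 2*M²)*M)*M = (M*(6 + 2*M²))*M = M²*(6 + 2*M²))
c = -4554 (c = -69*66 = -4554)
1/(1/(U(260) - 59449) + c) = 1/(1/(2*260²*(3 + 260²) - 59449) - 4554) = 1/(1/(2*67600*(3 + 67600) - 59449) - 4554) = 1/(1/(2*67600*67603 - 59449) - 4554) = 1/(1/(9139925600 - 59449) - 4554) = 1/(1/9139866151 - 4554) = 1/(-41622950451653/9139866151) = -9139866151/41622950451653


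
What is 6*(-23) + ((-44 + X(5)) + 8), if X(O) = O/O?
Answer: -173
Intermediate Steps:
X(O) = 1
6*(-23) + ((-44 + X(5)) + 8) = 6*(-23) + ((-44 + 1) + 8) = -138 + (-43 + 8) = -138 - 35 = -173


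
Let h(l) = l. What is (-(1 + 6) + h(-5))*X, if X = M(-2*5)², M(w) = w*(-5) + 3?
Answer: -33708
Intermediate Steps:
M(w) = 3 - 5*w (M(w) = -5*w + 3 = 3 - 5*w)
X = 2809 (X = (3 - (-10)*5)² = (3 - 5*(-10))² = (3 + 50)² = 53² = 2809)
(-(1 + 6) + h(-5))*X = (-(1 + 6) - 5)*2809 = (-1*7 - 5)*2809 = (-7 - 5)*2809 = -12*2809 = -33708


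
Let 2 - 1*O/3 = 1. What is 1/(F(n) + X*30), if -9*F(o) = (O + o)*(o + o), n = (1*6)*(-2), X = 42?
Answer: 1/1236 ≈ 0.00080906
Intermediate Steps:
O = 3 (O = 6 - 3*1 = 6 - 3 = 3)
n = -12 (n = 6*(-2) = -12)
F(o) = -2*o*(3 + o)/9 (F(o) = -(3 + o)*(o + o)/9 = -(3 + o)*2*o/9 = -2*o*(3 + o)/9)
1/(F(n) + X*30) = 1/(-2/9*(-12)*(3 - 12) + 42*30) = 1/(-2/9*(-12)*(-9) + 1260) = 1/(-24 + 1260) = 1/1236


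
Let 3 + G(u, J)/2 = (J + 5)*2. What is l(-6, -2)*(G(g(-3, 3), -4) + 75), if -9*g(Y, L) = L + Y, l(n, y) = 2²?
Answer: 292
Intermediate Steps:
l(n, y) = 4
g(Y, L) = -L/9 - Y/9 (g(Y, L) = -(L + Y)/9 = -L/9 - Y/9)
G(u, J) = 14 + 4*J (G(u, J) = -6 + 2*((J + 5)*2) = -6 + 2*((5 + J)*2) = -6 + 2*(10 + 2*J) = -6 + (20 + 4*J) = 14 + 4*J)
l(-6, -2)*(G(g(-3, 3), -4) + 75) = 4*((14 + 4*(-4)) + 75) = 4*((14 - 16) + 75) = 4*(-2 + 75) = 4*73 = 292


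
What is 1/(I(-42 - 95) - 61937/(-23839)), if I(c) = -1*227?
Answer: -23839/5349516 ≈ -0.0044563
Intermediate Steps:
I(c) = -227
1/(I(-42 - 95) - 61937/(-23839)) = 1/(-227 - 61937/(-23839)) = 1/(-227 - 61937*(-1/23839)) = 1/(-227 + 61937/23839) = 1/(-5349516/23839) = -23839/5349516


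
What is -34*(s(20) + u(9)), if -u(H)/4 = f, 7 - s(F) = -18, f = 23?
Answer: 2278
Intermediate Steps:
s(F) = 25 (s(F) = 7 - 1*(-18) = 7 + 18 = 25)
u(H) = -92 (u(H) = -4*23 = -92)
-34*(s(20) + u(9)) = -34*(25 - 92) = -34*(-67) = 2278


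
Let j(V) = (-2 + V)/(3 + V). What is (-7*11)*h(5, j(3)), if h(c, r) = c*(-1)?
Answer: 385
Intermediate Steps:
j(V) = (-2 + V)/(3 + V)
h(c, r) = -c
(-7*11)*h(5, j(3)) = (-7*11)*(-1*5) = -77*(-5) = 385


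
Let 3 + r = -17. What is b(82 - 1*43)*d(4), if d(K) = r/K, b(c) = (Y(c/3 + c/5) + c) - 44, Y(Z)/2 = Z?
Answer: -183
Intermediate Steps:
r = -20 (r = -3 - 17 = -20)
Y(Z) = 2*Z
b(c) = -44 + 31*c/15 (b(c) = (2*(c/3 + c/5) + c) - 44 = (2*(8*c/15) + c) - 44 = (16*c/15 + c) - 44 = 31*c/15 - 44 = -44 + 31*c/15)
d(K) = -20/K
b(82 - 1*43)*d(4) = (-44 + 31*(82 - 1*43)/15)*(-20/4) = (-44 + 31*(82 - 43)/15)*(-20*¼) = (-44 + (31/15)*39)*(-5) = (-44 + 403/5)*(-5) = (183/5)*(-5) = -183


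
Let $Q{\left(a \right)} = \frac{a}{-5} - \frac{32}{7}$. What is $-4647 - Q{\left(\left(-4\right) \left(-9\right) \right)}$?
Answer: $- \frac{162233}{35} \approx -4635.2$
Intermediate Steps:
$Q{\left(a \right)} = - \frac{32}{7} - \frac{a}{5}$ ($Q{\left(a \right)} = a \left(- \frac{1}{5}\right) - \frac{32}{7} = - \frac{a}{5} - \frac{32}{7} = - \frac{32}{7} - \frac{a}{5}$)
$-4647 - Q{\left(\left(-4\right) \left(-9\right) \right)} = -4647 - \left(- \frac{32}{7} - \frac{\left(-4\right) \left(-9\right)}{5}\right) = -4647 - \left(- \frac{32}{7} - \frac{36}{5}\right) = -4647 - - \frac{412}{35} = -4647 + \frac{412}{35} = - \frac{162233}{35}$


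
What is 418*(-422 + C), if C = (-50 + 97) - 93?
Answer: -195624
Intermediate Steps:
C = -46 (C = 47 - 93 = -46)
418*(-422 + C) = 418*(-422 - 46) = 418*(-468) = -195624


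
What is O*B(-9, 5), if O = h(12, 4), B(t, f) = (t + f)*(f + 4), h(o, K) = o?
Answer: -432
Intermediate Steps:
B(t, f) = (4 + f)*(f + t) (B(t, f) = (f + t)*(4 + f) = (4 + f)*(f + t))
O = 12
O*B(-9, 5) = 12*(5² + 4*5 + 4*(-9) + 5*(-9)) = 12*(25 + 20 - 36 - 45) = 12*(-36) = -432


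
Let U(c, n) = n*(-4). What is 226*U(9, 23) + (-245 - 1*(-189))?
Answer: -20848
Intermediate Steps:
U(c, n) = -4*n
226*U(9, 23) + (-245 - 1*(-189)) = 226*(-4*23) + (-245 - 1*(-189)) = 226*(-92) + (-245 + 189) = -20792 - 56 = -20848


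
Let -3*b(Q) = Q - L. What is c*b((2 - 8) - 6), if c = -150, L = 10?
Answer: -1100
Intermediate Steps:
b(Q) = 10/3 - Q/3 (b(Q) = -(Q - 1*10)/3 = -(Q - 10)/3 = -(-10 + Q)/3 = 10/3 - Q/3)
c*b((2 - 8) - 6) = -150*(10/3 - ((2 - 8) - 6)/3) = -150*(10/3 - (-6 - 6)/3) = -150*(10/3 - 1/3*(-12)) = -150*(10/3 + 4) = -150*22/3 = -1100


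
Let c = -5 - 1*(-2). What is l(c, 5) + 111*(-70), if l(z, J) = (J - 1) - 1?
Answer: -7767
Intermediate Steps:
c = -3 (c = -5 + 2 = -3)
l(z, J) = -2 + J (l(z, J) = (-1 + J) - 1 = -2 + J)
l(c, 5) + 111*(-70) = (-2 + 5) + 111*(-70) = 3 - 7770 = -7767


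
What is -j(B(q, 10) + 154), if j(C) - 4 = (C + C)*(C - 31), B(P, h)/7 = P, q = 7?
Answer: -69836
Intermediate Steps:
B(P, h) = 7*P
j(C) = 4 + 2*C*(-31 + C) (j(C) = 4 + (C + C)*(C - 31) = 4 + (2*C)*(-31 + C) = 4 + 2*C*(-31 + C))
-j(B(q, 10) + 154) = -(4 - 62*(7*7 + 154) + 2*(7*7 + 154)²) = -(4 - 62*(49 + 154) + 2*(49 + 154)²) = -(4 - 62*203 + 2*203²) = -(4 - 12586 + 2*41209) = -(4 - 12586 + 82418) = -1*69836 = -69836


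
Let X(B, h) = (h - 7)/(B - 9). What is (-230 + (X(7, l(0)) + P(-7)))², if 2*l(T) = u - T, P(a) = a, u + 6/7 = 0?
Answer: 2666689/49 ≈ 54422.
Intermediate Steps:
u = -6/7 (u = -6/7 + 0 = -6/7 ≈ -0.85714)
l(T) = -3/7 - T/2 (l(T) = (-6/7 - T)/2 = -3/7 - T/2)
X(B, h) = (-7 + h)/(-9 + B)
(-230 + (X(7, l(0)) + P(-7)))² = (-230 + ((-7 + (-3/7 - ½*0))/(-9 + 7) - 7))² = (-230 + ((-7 + (-3/7 + 0))/(-2) - 7))² = (-230 + (-(-7 - 3/7)/2 - 7))² = (-230 + (-½*(-52/7) - 7))² = (-230 + (26/7 - 7))² = (-230 - 23/7)² = (-1633/7)² = 2666689/49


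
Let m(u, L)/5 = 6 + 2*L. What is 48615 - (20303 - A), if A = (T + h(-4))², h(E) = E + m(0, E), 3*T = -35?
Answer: 260737/9 ≈ 28971.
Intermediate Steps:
T = -35/3 (T = (⅓)*(-35) = -35/3 ≈ -11.667)
m(u, L) = 30 + 10*L (m(u, L) = 5*(6 + 2*L) = 30 + 10*L)
h(E) = 30 + 11*E (h(E) = E + (30 + 10*E) = 30 + 11*E)
A = 5929/9 (A = (-35/3 + (30 + 11*(-4)))² = (-35/3 + (30 - 44))² = (-35/3 - 14)² = (-77/3)² = 5929/9 ≈ 658.78)
48615 - (20303 - A) = 48615 - (20303 - 1*5929/9) = 48615 - (20303 - 5929/9) = 48615 - 1*176798/9 = 48615 - 176798/9 = 260737/9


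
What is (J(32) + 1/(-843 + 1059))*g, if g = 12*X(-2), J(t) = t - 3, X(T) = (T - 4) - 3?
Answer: -6265/2 ≈ -3132.5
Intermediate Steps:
X(T) = -7 + T (X(T) = (-4 + T) - 3 = -7 + T)
J(t) = -3 + t
g = -108 (g = 12*(-7 - 2) = 12*(-9) = -108)
(J(32) + 1/(-843 + 1059))*g = ((-3 + 32) + 1/(-843 + 1059))*(-108) = (29 + 1/216)*(-108) = (6265/216)*(-108) = -6265/2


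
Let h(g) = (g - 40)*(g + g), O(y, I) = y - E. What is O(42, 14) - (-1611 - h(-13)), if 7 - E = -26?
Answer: 2998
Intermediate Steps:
E = 33 (E = 7 - 1*(-26) = 7 + 26 = 33)
O(y, I) = -33 + y (O(y, I) = y - 1*33 = y - 33 = -33 + y)
h(g) = 2*g*(-40 + g) (h(g) = (-40 + g)*(2*g) = 2*g*(-40 + g))
O(42, 14) - (-1611 - h(-13)) = (-33 + 42) - (-1611 - 2*(-13)*(-40 - 13)) = 9 - (-1611 - 2*(-13)*(-53)) = 9 - (-1611 - 1*1378) = 9 - (-1611 - 1378) = 9 - 1*(-2989) = 9 + 2989 = 2998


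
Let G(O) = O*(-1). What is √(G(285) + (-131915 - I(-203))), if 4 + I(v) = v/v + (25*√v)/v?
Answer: √(-5447706173 + 5075*I*√203)/203 ≈ 0.002413 + 363.59*I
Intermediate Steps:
I(v) = -3 + 25/√v (I(v) = -4 + (v/v + (25*√v)/v) = -4 + (1 + 25/√v) = -3 + 25/√v)
G(O) = -O
√(G(285) + (-131915 - I(-203))) = √(-1*285 + (-131915 - (-3 + 25/√(-203)))) = √(-285 + (-131915 - (-3 + 25*(-I*√203/203)))) = √(-285 + (-131915 - (-3 - 25*I*√203/203))) = √(-285 + (-131915 + (3 + 25*I*√203/203))) = √(-285 + (-131912 + 25*I*√203/203)) = √(-132197 + 25*I*√203/203)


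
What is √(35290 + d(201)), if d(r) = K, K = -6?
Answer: 2*√8821 ≈ 187.84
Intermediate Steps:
d(r) = -6
√(35290 + d(201)) = √(35290 - 6) = √35284 = 2*√8821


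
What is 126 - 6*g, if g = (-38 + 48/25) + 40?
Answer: 2562/25 ≈ 102.48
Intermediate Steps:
g = 98/25 (g = (-38 + 48*(1/25)) + 40 = (-38 + 48/25) + 40 = -902/25 + 40 = 98/25 ≈ 3.9200)
126 - 6*g = 126 - 6*98/25 = 126 - 588/25 = 2562/25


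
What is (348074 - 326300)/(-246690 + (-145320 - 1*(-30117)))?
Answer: -382/6349 ≈ -0.060167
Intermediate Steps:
(348074 - 326300)/(-246690 + (-145320 - 1*(-30117))) = 21774/(-246690 + (-145320 + 30117)) = 21774/(-246690 - 115203) = 21774/(-361893) = 21774*(-1/361893) = -382/6349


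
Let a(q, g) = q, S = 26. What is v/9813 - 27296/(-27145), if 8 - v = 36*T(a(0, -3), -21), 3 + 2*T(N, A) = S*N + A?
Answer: 279799448/266373885 ≈ 1.0504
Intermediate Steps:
T(N, A) = -3/2 + A/2 + 13*N (T(N, A) = -3/2 + (26*N + A)/2 = -3/2 + (A + 26*N)/2 = -3/2 + (A/2 + 13*N) = -3/2 + A/2 + 13*N)
v = 440 (v = 8 - 36*(-3/2 + (½)*(-21) + 13*0) = 8 - 36*(-3/2 - 21/2 + 0) = 8 - 36*(-12) = 8 - 1*(-432) = 8 + 432 = 440)
v/9813 - 27296/(-27145) = 440/9813 - 27296/(-27145) = 440*(1/9813) - 27296*(-1/27145) = 440/9813 + 27296/27145 = 279799448/266373885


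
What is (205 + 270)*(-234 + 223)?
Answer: -5225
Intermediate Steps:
(205 + 270)*(-234 + 223) = 475*(-11) = -5225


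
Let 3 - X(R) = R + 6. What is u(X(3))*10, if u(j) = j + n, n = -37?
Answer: -430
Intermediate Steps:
X(R) = -3 - R (X(R) = 3 - (R + 6) = 3 - (6 + R) = 3 + (-6 - R) = -3 - R)
u(j) = -37 + j (u(j) = j - 37 = -37 + j)
u(X(3))*10 = (-37 + (-3 - 1*3))*10 = (-37 + (-3 - 3))*10 = (-37 - 6)*10 = -43*10 = -430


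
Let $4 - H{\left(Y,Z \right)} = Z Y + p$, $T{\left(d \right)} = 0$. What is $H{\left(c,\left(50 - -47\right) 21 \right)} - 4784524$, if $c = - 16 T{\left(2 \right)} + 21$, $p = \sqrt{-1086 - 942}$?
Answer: $-4827297 - 26 i \sqrt{3} \approx -4.8273 \cdot 10^{6} - 45.033 i$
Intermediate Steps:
$p = 26 i \sqrt{3}$ ($p = \sqrt{-2028} = 26 i \sqrt{3} \approx 45.033 i$)
$c = 21$ ($c = \left(-16\right) 0 + 21 = 0 + 21 = 21$)
$H{\left(Y,Z \right)} = 4 - Y Z - 26 i \sqrt{3}$ ($H{\left(Y,Z \right)} = 4 - \left(Z Y + 26 i \sqrt{3}\right) = 4 - \left(Y Z + 26 i \sqrt{3}\right) = 4 - Y Z - 26 i \sqrt{3}$)
$H{\left(c,\left(50 - -47\right) 21 \right)} - 4784524 = \left(4 - 21 \left(50 - -47\right) 21 - 26 i \sqrt{3}\right) - 4784524 = \left(4 - 21 \left(50 + 47\right) 21 - 26 i \sqrt{3}\right) - 4784524 = \left(4 - 21 \cdot 97 \cdot 21 - 26 i \sqrt{3}\right) - 4784524 = \left(4 - 21 \cdot 2037 - 26 i \sqrt{3}\right) - 4784524 = \left(4 - 42777 - 26 i \sqrt{3}\right) - 4784524 = \left(-42773 - 26 i \sqrt{3}\right) - 4784524 = -4827297 - 26 i \sqrt{3}$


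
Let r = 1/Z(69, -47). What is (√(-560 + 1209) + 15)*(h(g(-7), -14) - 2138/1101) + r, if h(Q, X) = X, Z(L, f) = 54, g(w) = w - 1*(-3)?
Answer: -4738673/19818 - 17552*√649/1101 ≈ -645.24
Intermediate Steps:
g(w) = 3 + w (g(w) = w + 3 = 3 + w)
r = 1/54 ≈ 0.018519
(√(-560 + 1209) + 15)*(h(g(-7), -14) - 2138/1101) + r = (√(-560 + 1209) + 15)*(-14 - 2138/1101) + 1/54 = (√649 + 15)*(-14 - 2138*1/1101) + 1/54 = (15 + √649)*(-14 - 2138/1101) + 1/54 = (15 + √649)*(-17552/1101) + 1/54 = (-87760/367 - 17552*√649/1101) + 1/54 = -4738673/19818 - 17552*√649/1101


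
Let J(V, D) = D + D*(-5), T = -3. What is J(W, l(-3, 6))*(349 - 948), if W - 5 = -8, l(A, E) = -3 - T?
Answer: 0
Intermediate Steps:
l(A, E) = 0 (l(A, E) = -3 - 1*(-3) = -3 + 3 = 0)
W = -3 (W = 5 - 8 = -3)
J(V, D) = -4*D (J(V, D) = D - 5*D = -4*D)
J(W, l(-3, 6))*(349 - 948) = (-4*0)*(349 - 948) = 0*(-599) = 0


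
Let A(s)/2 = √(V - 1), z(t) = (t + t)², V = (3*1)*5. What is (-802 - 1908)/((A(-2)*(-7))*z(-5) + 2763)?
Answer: 7487730/19805831 + 3794000*√14/19805831 ≈ 1.0948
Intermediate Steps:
V = 15 (V = 3*5 = 15)
z(t) = 4*t² (z(t) = (2*t)² = 4*t²)
A(s) = 2*√14 (A(s) = 2*√(15 - 1) = 2*√14)
(-802 - 1908)/((A(-2)*(-7))*z(-5) + 2763) = (-802 - 1908)/(((2*√14)*(-7))*(4*(-5)²) + 2763) = -2710/((-14*√14)*(4*25) + 2763) = -2710/(-14*√14*100 + 2763) = -2710/(-1400*√14 + 2763) = -2710/(2763 - 1400*√14)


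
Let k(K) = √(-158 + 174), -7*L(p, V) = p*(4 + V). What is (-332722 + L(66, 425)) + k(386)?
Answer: -2357340/7 ≈ -3.3676e+5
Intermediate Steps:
L(p, V) = -p*(4 + V)/7
k(K) = 4 (k(K) = √16 = 4)
(-332722 + L(66, 425)) + k(386) = (-332722 - ⅐*66*(4 + 425)) + 4 = (-332722 - ⅐*66*429) + 4 = (-332722 - 28314/7) + 4 = -2357368/7 + 4 = -2357340/7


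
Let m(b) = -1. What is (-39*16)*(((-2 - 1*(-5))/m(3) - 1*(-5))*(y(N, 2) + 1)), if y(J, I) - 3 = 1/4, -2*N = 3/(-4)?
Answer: -5304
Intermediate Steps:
N = 3/8 (N = -3/(2*(-4)) = -3*(-1)/(2*4) = -1/2*(-3/4) = 3/8 ≈ 0.37500)
y(J, I) = 13/4 (y(J, I) = 3 + 1/4 = 13/4)
(-39*16)*(((-2 - 1*(-5))/m(3) - 1*(-5))*(y(N, 2) + 1)) = (-39*16)*(((-2 - 1*(-5))/(-1) - 1*(-5))*(13/4 + 1)) = -624*((-2 + 5)*(-1) + 5)*17/4 = -624*(3*(-1) + 5)*17/4 = -624*(-3 + 5)*17/4 = -1248*17/4 = -624*17/2 = -5304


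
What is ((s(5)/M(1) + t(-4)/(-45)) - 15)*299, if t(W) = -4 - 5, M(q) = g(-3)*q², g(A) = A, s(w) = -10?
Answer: -51428/15 ≈ -3428.5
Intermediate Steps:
M(q) = -3*q²
t(W) = -9
((s(5)/M(1) + t(-4)/(-45)) - 15)*299 = ((-10/((-3*1²)) - 9/(-45)) - 15)*299 = ((-10/((-3*1)) - 9*(-1/45)) - 15)*299 = ((-10/(-3) + ⅕) - 15)*299 = ((-10*(-⅓) + ⅕) - 15)*299 = ((10/3 + ⅕) - 15)*299 = (53/15 - 15)*299 = -172/15*299 = -51428/15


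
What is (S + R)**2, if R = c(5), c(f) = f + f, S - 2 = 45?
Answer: 3249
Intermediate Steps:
S = 47 (S = 2 + 45 = 47)
c(f) = 2*f
R = 10 (R = 2*5 = 10)
(S + R)**2 = (47 + 10)**2 = 57**2 = 3249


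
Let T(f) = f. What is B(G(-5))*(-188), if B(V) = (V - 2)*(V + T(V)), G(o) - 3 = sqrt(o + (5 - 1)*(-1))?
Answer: 2256 - 4512*I ≈ 2256.0 - 4512.0*I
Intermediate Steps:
G(o) = 3 + sqrt(-4 + o) (G(o) = 3 + sqrt(o + (5 - 1)*(-1)) = 3 + sqrt(o + 4*(-1)) = 3 + sqrt(o - 4) = 3 + sqrt(-4 + o))
B(V) = 2*V*(-2 + V) (B(V) = (V - 2)*(V + V) = (-2 + V)*(2*V) = 2*V*(-2 + V))
B(G(-5))*(-188) = (2*(3 + sqrt(-4 - 5))*(-2 + (3 + sqrt(-4 - 5))))*(-188) = (2*(3 + sqrt(-9))*(-2 + (3 + sqrt(-9))))*(-188) = (2*(3 + 3*I)*(-2 + (3 + 3*I)))*(-188) = (2*(3 + 3*I)*(1 + 3*I))*(-188) = (2*(1 + 3*I)*(3 + 3*I))*(-188) = -376*(1 + 3*I)*(3 + 3*I)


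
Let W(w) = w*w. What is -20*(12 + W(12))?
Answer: -3120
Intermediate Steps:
W(w) = w²
-20*(12 + W(12)) = -20*(12 + 12²) = -20*(12 + 144) = -20*156 = -3120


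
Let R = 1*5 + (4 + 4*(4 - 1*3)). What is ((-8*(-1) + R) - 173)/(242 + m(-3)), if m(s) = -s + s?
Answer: -76/121 ≈ -0.62810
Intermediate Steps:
R = 13 (R = 5 + (4 + 4*(4 - 3)) = 5 + (4 + 4*1) = 5 + (4 + 4) = 5 + 8 = 13)
m(s) = 0
((-8*(-1) + R) - 173)/(242 + m(-3)) = ((-8*(-1) + 13) - 173)/(242 + 0) = ((8 + 13) - 173)/242 = (21 - 173)*(1/242) = -152*1/242 = -76/121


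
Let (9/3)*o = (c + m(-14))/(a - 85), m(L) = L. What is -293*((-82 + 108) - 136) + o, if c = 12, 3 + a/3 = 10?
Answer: 3094081/96 ≈ 32230.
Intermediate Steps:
a = 21 (a = -9 + 3*10 = -9 + 30 = 21)
o = 1/96 (o = ((12 - 14)/(21 - 85))/3 = (-2/(-64))/3 = (-2*(-1/64))/3 = (1/3)*(1/32) = 1/96 ≈ 0.010417)
-293*((-82 + 108) - 136) + o = -293*((-82 + 108) - 136) + 1/96 = -293*(26 - 136) + 1/96 = -293*(-110) + 1/96 = 32230 + 1/96 = 3094081/96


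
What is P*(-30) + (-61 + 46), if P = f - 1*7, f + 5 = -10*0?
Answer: 345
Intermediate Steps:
f = -5 (f = -5 - 10*0 = -5 + 0 = -5)
P = -12 (P = -5 - 1*7 = -5 - 7 = -12)
P*(-30) + (-61 + 46) = -12*(-30) + (-61 + 46) = 360 - 15 = 345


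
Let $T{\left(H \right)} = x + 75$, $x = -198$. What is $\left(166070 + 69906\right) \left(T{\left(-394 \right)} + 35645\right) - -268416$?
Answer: $8382607888$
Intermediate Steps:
$T{\left(H \right)} = -123$ ($T{\left(H \right)} = -198 + 75 = -123$)
$\left(166070 + 69906\right) \left(T{\left(-394 \right)} + 35645\right) - -268416 = \left(166070 + 69906\right) \left(-123 + 35645\right) - -268416 = 235976 \cdot 35522 + 268416 = 8382339472 + 268416 = 8382607888$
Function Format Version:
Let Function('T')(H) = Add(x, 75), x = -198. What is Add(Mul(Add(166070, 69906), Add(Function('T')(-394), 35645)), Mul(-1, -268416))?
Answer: 8382607888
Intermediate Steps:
Function('T')(H) = -123 (Function('T')(H) = Add(-198, 75) = -123)
Add(Mul(Add(166070, 69906), Add(Function('T')(-394), 35645)), Mul(-1, -268416)) = Add(Mul(Add(166070, 69906), Add(-123, 35645)), Mul(-1, -268416)) = Add(Mul(235976, 35522), 268416) = Add(8382339472, 268416) = 8382607888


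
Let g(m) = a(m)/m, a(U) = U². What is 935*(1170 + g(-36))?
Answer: 1060290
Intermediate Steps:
g(m) = m (g(m) = m²/m = m)
935*(1170 + g(-36)) = 935*(1170 - 36) = 935*1134 = 1060290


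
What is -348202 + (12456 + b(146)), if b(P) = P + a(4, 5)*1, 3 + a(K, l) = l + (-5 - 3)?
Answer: -335606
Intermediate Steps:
a(K, l) = -11 + l (a(K, l) = -3 + (l + (-5 - 3)) = -3 + (l - 8) = -3 + (-8 + l) = -11 + l)
b(P) = -6 + P (b(P) = P + (-11 + 5)*1 = P - 6*1 = P - 6 = -6 + P)
-348202 + (12456 + b(146)) = -348202 + (12456 + (-6 + 146)) = -348202 + (12456 + 140) = -348202 + 12596 = -335606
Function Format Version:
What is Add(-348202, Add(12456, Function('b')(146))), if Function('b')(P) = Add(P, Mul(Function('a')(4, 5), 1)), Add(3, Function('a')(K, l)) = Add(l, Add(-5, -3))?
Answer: -335606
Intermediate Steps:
Function('a')(K, l) = Add(-11, l) (Function('a')(K, l) = Add(-3, Add(l, Add(-5, -3))) = Add(-3, Add(l, -8)) = Add(-3, Add(-8, l)) = Add(-11, l))
Function('b')(P) = Add(-6, P) (Function('b')(P) = Add(P, Mul(Add(-11, 5), 1)) = Add(P, Mul(-6, 1)) = Add(P, -6) = Add(-6, P))
Add(-348202, Add(12456, Function('b')(146))) = Add(-348202, Add(12456, Add(-6, 146))) = Add(-348202, Add(12456, 140)) = Add(-348202, 12596) = -335606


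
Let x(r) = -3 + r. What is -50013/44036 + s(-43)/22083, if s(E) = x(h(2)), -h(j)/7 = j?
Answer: -65010923/57202764 ≈ -1.1365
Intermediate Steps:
h(j) = -7*j
s(E) = -17 (s(E) = -3 - 7*2 = -3 - 14 = -17)
-50013/44036 + s(-43)/22083 = -50013/44036 - 17/22083 = -50013*1/44036 - 17*1/22083 = -50013/44036 - 1/1299 = -65010923/57202764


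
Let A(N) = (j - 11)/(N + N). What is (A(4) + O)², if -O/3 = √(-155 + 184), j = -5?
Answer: 265 + 12*√29 ≈ 329.62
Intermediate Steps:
A(N) = -8/N (A(N) = (-5 - 11)/(N + N) = -16*1/(2*N) = -8/N)
O = -3*√29 (O = -3*√(-155 + 184) = -3*√29 ≈ -16.155)
(A(4) + O)² = (-8/4 - 3*√29)² = (-8*¼ - 3*√29)² = (-2 - 3*√29)²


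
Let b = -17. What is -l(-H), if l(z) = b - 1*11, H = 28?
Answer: 28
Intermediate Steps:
l(z) = -28 (l(z) = -17 - 1*11 = -17 - 11 = -28)
-l(-H) = -1*(-28) = 28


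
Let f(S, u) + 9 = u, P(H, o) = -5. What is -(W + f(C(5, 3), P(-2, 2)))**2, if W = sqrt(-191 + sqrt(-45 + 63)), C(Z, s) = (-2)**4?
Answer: -(14 - I*sqrt(191 - 3*sqrt(2)))**2 ≈ -9.2426 + 382.65*I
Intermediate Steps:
C(Z, s) = 16
f(S, u) = -9 + u
W = sqrt(-191 + 3*sqrt(2)) (W = sqrt(-191 + sqrt(18)) = sqrt(-191 + 3*sqrt(2)) ≈ 13.666*I)
-(W + f(C(5, 3), P(-2, 2)))**2 = -(sqrt(-191 + 3*sqrt(2)) + (-9 - 5))**2 = -(sqrt(-191 + 3*sqrt(2)) - 14)**2 = -(-14 + sqrt(-191 + 3*sqrt(2)))**2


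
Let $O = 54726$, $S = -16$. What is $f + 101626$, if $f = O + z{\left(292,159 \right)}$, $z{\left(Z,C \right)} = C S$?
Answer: $153808$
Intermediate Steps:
$z{\left(Z,C \right)} = - 16 C$ ($z{\left(Z,C \right)} = C \left(-16\right) = - 16 C$)
$f = 52182$ ($f = 54726 - 2544 = 52182$)
$f + 101626 = 52182 + 101626 = 153808$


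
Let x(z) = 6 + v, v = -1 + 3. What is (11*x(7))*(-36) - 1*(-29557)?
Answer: 26389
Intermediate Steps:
v = 2
x(z) = 8 (x(z) = 6 + 2 = 8)
(11*x(7))*(-36) - 1*(-29557) = (11*8)*(-36) - 1*(-29557) = 88*(-36) + 29557 = -3168 + 29557 = 26389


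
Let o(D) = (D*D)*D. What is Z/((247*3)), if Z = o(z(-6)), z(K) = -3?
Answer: -9/247 ≈ -0.036437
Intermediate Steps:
o(D) = D³ (o(D) = D²*D = D³)
Z = -27 (Z = (-3)³ = -27)
Z/((247*3)) = -27/(247*3) = -27/741 = -27*1/741 = -9/247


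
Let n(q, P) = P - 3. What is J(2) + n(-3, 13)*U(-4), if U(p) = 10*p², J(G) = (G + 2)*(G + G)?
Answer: 1616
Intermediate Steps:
J(G) = 2*G*(2 + G) (J(G) = (2 + G)*(2*G) = 2*G*(2 + G))
n(q, P) = -3 + P
J(2) + n(-3, 13)*U(-4) = 2*2*(2 + 2) + (-3 + 13)*(10*(-4)²) = 2*2*4 + 10*(10*16) = 16 + 10*160 = 16 + 1600 = 1616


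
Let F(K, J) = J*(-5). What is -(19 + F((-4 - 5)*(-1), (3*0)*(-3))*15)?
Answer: -19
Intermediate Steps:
F(K, J) = -5*J
-(19 + F((-4 - 5)*(-1), (3*0)*(-3))*15) = -(19 - 5*3*0*(-3)*15) = -(19 - 0*(-3)*15) = -(19 - 5*0*15) = -(19 + 0*15) = -(19 + 0) = -1*19 = -19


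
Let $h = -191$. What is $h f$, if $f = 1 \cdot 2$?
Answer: $-382$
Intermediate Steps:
$f = 2$
$h f = \left(-191\right) 2 = -382$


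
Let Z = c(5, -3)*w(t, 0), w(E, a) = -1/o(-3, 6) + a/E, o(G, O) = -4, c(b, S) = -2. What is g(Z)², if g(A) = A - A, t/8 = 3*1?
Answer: 0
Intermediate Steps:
t = 24 (t = 8*(3*1) = 8*3 = 24)
w(E, a) = ¼ + a/E (w(E, a) = -1/(-4) + a/E = -1*(-¼) + a/E = ¼ + a/E)
Z = -½ (Z = -2*(0 + (¼)*24)/24 = -(0 + 6)/12 = -6/12 = -2*¼ = -½ ≈ -0.50000)
g(A) = 0
g(Z)² = 0² = 0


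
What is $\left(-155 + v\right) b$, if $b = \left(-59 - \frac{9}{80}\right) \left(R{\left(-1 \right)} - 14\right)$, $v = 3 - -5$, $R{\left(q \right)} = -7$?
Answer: $- \frac{14598423}{80} \approx -1.8248 \cdot 10^{5}$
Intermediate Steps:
$v = 8$ ($v = 3 + 5 = 8$)
$b = \frac{99309}{80}$ ($b = \left(-59 - \frac{9}{80}\right) \left(-7 - 14\right) = \left(-59 - \frac{9}{80}\right) \left(-21\right) = \left(- \frac{4729}{80}\right) \left(-21\right) = \frac{99309}{80} \approx 1241.4$)
$\left(-155 + v\right) b = \left(-155 + 8\right) \frac{99309}{80} = \left(-147\right) \frac{99309}{80} = - \frac{14598423}{80}$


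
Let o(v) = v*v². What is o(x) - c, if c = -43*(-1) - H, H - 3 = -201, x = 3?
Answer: -214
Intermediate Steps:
H = -198 (H = 3 - 201 = -198)
c = 241 (c = -43*(-1) - 1*(-198) = 43 + 198 = 241)
o(v) = v³
o(x) - c = 3³ - 1*241 = 27 - 241 = -214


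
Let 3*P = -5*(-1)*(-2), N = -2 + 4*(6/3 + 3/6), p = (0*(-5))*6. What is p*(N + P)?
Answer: 0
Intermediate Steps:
p = 0 (p = 0*6 = 0)
N = 8 (N = -2 + 4*(6*(⅓) + 3*(⅙)) = -2 + 4*(2 + ½) = -2 + 4*(5/2) = -2 + 10 = 8)
P = -10/3 (P = (-5*(-1)*(-2))/3 = (5*(-2))/3 = (⅓)*(-10) = -10/3 ≈ -3.3333)
p*(N + P) = 0*(8 - 10/3) = 0*(14/3) = 0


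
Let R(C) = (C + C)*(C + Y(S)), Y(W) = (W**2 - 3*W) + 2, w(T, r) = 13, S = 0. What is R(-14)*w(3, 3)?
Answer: 4368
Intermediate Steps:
Y(W) = 2 + W**2 - 3*W
R(C) = 2*C*(2 + C) (R(C) = (C + C)*(C + (2 + 0**2 - 3*0)) = (2*C)*(C + (2 + 0 + 0)) = (2*C)*(C + 2) = (2*C)*(2 + C) = 2*C*(2 + C))
R(-14)*w(3, 3) = (2*(-14)*(2 - 14))*13 = (2*(-14)*(-12))*13 = 336*13 = 4368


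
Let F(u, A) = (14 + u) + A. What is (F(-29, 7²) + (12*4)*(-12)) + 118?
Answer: -424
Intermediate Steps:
F(u, A) = 14 + A + u
(F(-29, 7²) + (12*4)*(-12)) + 118 = ((14 + 7² - 29) + (12*4)*(-12)) + 118 = ((14 + 49 - 29) + 48*(-12)) + 118 = (34 - 576) + 118 = -542 + 118 = -424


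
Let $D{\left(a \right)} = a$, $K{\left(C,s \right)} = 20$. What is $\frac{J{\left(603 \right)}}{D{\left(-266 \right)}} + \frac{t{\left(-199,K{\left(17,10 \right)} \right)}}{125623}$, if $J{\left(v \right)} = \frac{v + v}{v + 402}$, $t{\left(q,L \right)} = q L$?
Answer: $- \frac{3023569}{83539295} \approx -0.036193$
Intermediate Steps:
$t{\left(q,L \right)} = L q$
$J{\left(v \right)} = \frac{2 v}{402 + v}$
$\frac{J{\left(603 \right)}}{D{\left(-266 \right)}} + \frac{t{\left(-199,K{\left(17,10 \right)} \right)}}{125623} = \frac{2 \cdot 603 \frac{1}{402 + 603}}{-266} + \frac{20 \left(-199\right)}{125623} = 2 \cdot 603 \cdot \frac{1}{1005} \left(- \frac{1}{266}\right) - \frac{3980}{125623} = \frac{6}{5} \left(- \frac{1}{266}\right) - \frac{3980}{125623} = - \frac{3}{665} - \frac{3980}{125623} = - \frac{3023569}{83539295}$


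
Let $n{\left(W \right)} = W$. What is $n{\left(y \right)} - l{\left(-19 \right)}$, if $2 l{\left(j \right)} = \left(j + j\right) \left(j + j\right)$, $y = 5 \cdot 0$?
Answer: $-722$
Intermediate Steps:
$y = 0$
$l{\left(j \right)} = 2 j^{2}$ ($l{\left(j \right)} = \frac{\left(j + j\right) \left(j + j\right)}{2} = \frac{2 j 2 j}{2} = \frac{4 j^{2}}{2} = 2 j^{2}$)
$n{\left(y \right)} - l{\left(-19 \right)} = 0 - 2 \left(-19\right)^{2} = 0 - 2 \cdot 361 = 0 - 722 = -722$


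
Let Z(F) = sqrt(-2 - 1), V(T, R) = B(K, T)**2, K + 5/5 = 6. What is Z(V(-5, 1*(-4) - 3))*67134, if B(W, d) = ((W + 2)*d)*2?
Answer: 67134*I*sqrt(3) ≈ 1.1628e+5*I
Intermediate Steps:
K = 5 (K = -1 + 6 = 5)
B(W, d) = 2*d*(2 + W) (B(W, d) = ((2 + W)*d)*2 = (d*(2 + W))*2 = 2*d*(2 + W))
V(T, R) = 196*T**2 (V(T, R) = (2*T*(2 + 5))**2 = (2*T*7)**2 = (14*T)**2 = 196*T**2)
Z(F) = I*sqrt(3) (Z(F) = sqrt(-3) = I*sqrt(3))
Z(V(-5, 1*(-4) - 3))*67134 = (I*sqrt(3))*67134 = 67134*I*sqrt(3)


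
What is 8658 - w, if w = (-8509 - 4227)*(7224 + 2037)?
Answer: 117956754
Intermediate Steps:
w = -117948096 (w = -12736*9261 = -117948096)
8658 - w = 8658 - 1*(-117948096) = 8658 + 117948096 = 117956754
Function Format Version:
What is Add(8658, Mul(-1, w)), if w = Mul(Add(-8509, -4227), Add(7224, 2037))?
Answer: 117956754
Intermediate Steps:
w = -117948096 (w = Mul(-12736, 9261) = -117948096)
Add(8658, Mul(-1, w)) = Add(8658, Mul(-1, -117948096)) = Add(8658, 117948096) = 117956754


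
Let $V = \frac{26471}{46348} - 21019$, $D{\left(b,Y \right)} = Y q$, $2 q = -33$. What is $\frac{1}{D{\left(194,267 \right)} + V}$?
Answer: $- \frac{46348}{1178348255} \approx -3.9333 \cdot 10^{-5}$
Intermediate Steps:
$q = - \frac{33}{2}$ ($q = \frac{1}{2} \left(-33\right) = - \frac{33}{2} \approx -16.5$)
$D{\left(b,Y \right)} = - \frac{33 Y}{2}$ ($D{\left(b,Y \right)} = Y \left(- \frac{33}{2}\right) = - \frac{33 Y}{2}$)
$V = - \frac{974162141}{46348}$ ($V = 26471 \cdot \frac{1}{46348} - 21019 = \frac{26471}{46348} - 21019 = - \frac{974162141}{46348} \approx -21018.0$)
$\frac{1}{D{\left(194,267 \right)} + V} = \frac{1}{\left(- \frac{33}{2}\right) 267 - \frac{974162141}{46348}} = \frac{1}{- \frac{8811}{2} - \frac{974162141}{46348}} = \frac{1}{- \frac{1178348255}{46348}} = - \frac{46348}{1178348255}$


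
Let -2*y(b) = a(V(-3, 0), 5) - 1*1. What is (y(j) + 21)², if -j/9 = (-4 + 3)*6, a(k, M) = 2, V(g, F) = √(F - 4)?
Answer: 1681/4 ≈ 420.25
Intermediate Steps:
V(g, F) = √(-4 + F)
j = 54 (j = -9*(-4 + 3)*6 = -(-9)*6 = -9*(-6) = 54)
y(b) = -½ (y(b) = -(2 - 1*1)/2 = -(2 - 1)/2 = -½*1 = -½)
(y(j) + 21)² = (-½ + 21)² = (41/2)² = 1681/4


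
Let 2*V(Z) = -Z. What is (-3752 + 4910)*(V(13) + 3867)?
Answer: 4470459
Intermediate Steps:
V(Z) = -Z/2 (V(Z) = (-Z)/2 = -Z/2)
(-3752 + 4910)*(V(13) + 3867) = (-3752 + 4910)*(-1/2*13 + 3867) = 1158*(-13/2 + 3867) = 1158*(7721/2) = 4470459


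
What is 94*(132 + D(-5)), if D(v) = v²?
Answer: 14758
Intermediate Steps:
94*(132 + D(-5)) = 94*(132 + (-5)²) = 94*(132 + 25) = 94*157 = 14758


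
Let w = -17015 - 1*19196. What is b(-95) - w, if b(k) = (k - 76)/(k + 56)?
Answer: 470800/13 ≈ 36215.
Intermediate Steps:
w = -36211 (w = -17015 - 19196 = -36211)
b(k) = (-76 + k)/(56 + k)
b(-95) - w = (-76 - 95)/(56 - 95) - 1*(-36211) = -171/(-39) + 36211 = -1/39*(-171) + 36211 = 57/13 + 36211 = 470800/13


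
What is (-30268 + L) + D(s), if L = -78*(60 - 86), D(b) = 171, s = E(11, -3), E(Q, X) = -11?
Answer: -28069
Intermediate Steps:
s = -11
L = 2028 (L = -78*(-26) = 2028)
(-30268 + L) + D(s) = (-30268 + 2028) + 171 = -28240 + 171 = -28069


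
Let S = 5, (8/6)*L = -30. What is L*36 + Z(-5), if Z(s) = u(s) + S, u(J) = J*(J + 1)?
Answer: -785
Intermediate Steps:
L = -45/2 (L = (¾)*(-30) = -45/2 ≈ -22.500)
u(J) = J*(1 + J)
Z(s) = 5 + s*(1 + s) (Z(s) = s*(1 + s) + 5 = 5 + s*(1 + s))
L*36 + Z(-5) = -45/2*36 + (5 - 5*(1 - 5)) = -810 + (5 - 5*(-4)) = -810 + (5 + 20) = -810 + 25 = -785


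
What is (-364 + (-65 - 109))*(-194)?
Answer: 104372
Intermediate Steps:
(-364 + (-65 - 109))*(-194) = (-364 - 174)*(-194) = -538*(-194) = 104372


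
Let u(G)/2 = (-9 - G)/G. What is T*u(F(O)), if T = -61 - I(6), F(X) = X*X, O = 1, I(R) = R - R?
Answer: 1220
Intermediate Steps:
I(R) = 0
F(X) = X²
u(G) = 2*(-9 - G)/G (u(G) = 2*((-9 - G)/G) = 2*(-9 - G)/G)
T = -61 (T = -61 - 1*0 = -61 + 0 = -61)
T*u(F(O)) = -61*(-2 - 18/(1²)) = -61*(-2 - 18/1) = -61*(-2 - 18*1) = -61*(-2 - 18) = -61*(-20) = 1220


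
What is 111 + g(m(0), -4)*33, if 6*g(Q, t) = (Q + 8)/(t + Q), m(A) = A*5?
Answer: 100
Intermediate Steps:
m(A) = 5*A
g(Q, t) = (8 + Q)/(6*(Q + t)) (g(Q, t) = ((Q + 8)/(t + Q))/6 = ((8 + Q)/(Q + t))/6 = (8 + Q)/(6*(Q + t)))
111 + g(m(0), -4)*33 = 111 + ((8 + 5*0)/(6*(5*0 - 4)))*33 = 111 + ((8 + 0)/(6*(0 - 4)))*33 = 111 + ((⅙)*8/(-4))*33 = 111 + ((⅙)*(-¼)*8)*33 = 111 - ⅓*33 = 111 - 11 = 100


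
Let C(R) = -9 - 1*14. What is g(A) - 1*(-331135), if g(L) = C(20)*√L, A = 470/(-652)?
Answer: 331135 - 23*I*√76610/326 ≈ 3.3114e+5 - 19.528*I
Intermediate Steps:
C(R) = -23 (C(R) = -9 - 14 = -23)
A = -235/326 (A = 470*(-1/652) = -235/326 ≈ -0.72086)
g(L) = -23*√L
g(A) - 1*(-331135) = -23*I*√76610/326 - 1*(-331135) = -23*I*√76610/326 + 331135 = 331135 - 23*I*√76610/326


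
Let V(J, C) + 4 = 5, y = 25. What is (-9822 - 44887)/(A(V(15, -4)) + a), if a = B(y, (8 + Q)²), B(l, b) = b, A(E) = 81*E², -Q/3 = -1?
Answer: -54709/202 ≈ -270.84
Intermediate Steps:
V(J, C) = 1 (V(J, C) = -4 + 5 = 1)
Q = 3 (Q = -3*(-1) = 3)
a = 121 (a = (8 + 3)² = 11² = 121)
(-9822 - 44887)/(A(V(15, -4)) + a) = (-9822 - 44887)/(81*1² + 121) = -54709/(81*1 + 121) = -54709/(81 + 121) = -54709/202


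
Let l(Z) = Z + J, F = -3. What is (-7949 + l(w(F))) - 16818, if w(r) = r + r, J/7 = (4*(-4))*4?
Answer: -25221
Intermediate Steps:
J = -448 (J = 7*((4*(-4))*4) = 7*(-16*4) = 7*(-64) = -448)
w(r) = 2*r
l(Z) = -448 + Z (l(Z) = Z - 448 = -448 + Z)
(-7949 + l(w(F))) - 16818 = (-7949 + (-448 + 2*(-3))) - 16818 = (-7949 + (-448 - 6)) - 16818 = (-7949 - 454) - 16818 = -8403 - 16818 = -25221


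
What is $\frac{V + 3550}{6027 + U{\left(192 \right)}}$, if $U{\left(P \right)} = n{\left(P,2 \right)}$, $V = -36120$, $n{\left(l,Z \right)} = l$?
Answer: $- \frac{32570}{6219} \approx -5.2372$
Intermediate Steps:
$U{\left(P \right)} = P$
$\frac{V + 3550}{6027 + U{\left(192 \right)}} = \frac{-36120 + 3550}{6027 + 192} = - \frac{32570}{6219}$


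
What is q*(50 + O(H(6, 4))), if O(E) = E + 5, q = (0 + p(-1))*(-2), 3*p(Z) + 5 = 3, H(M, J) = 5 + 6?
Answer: 88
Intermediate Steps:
H(M, J) = 11
p(Z) = -2/3 (p(Z) = -5/3 + (1/3)*3 = -5/3 + 1 = -2/3)
q = 4/3 (q = (0 - 2/3)*(-2) = -2/3*(-2) = 4/3 ≈ 1.3333)
O(E) = 5 + E
q*(50 + O(H(6, 4))) = 4*(50 + (5 + 11))/3 = 4*(50 + 16)/3 = (4/3)*66 = 88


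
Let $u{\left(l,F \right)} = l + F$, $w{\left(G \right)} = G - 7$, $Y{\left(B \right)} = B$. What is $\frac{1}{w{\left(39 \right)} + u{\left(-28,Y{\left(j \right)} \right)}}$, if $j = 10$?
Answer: $\frac{1}{14} \approx 0.071429$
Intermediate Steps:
$w{\left(G \right)} = -7 + G$ ($w{\left(G \right)} = G - 7 = -7 + G$)
$u{\left(l,F \right)} = F + l$
$\frac{1}{w{\left(39 \right)} + u{\left(-28,Y{\left(j \right)} \right)}} = \frac{1}{\left(-7 + 39\right) + \left(10 - 28\right)} = \frac{1}{32 - 18} = \frac{1}{14}$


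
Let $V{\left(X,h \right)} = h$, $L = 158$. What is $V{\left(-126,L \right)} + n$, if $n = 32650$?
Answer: $32808$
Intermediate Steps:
$V{\left(-126,L \right)} + n = 158 + 32650 = 32808$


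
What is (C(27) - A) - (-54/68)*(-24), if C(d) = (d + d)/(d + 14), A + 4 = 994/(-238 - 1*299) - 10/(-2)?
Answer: -6322013/374289 ≈ -16.891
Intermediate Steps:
A = -457/537 (A = -4 + (994/(-238 - 1*299) - 10/(-2)) = -4 + (994/(-238 - 299) - 10*(-1/2)) = -4 + (994/(-537) + 5) = -4 + (994*(-1/537) + 5) = -4 + (-994/537 + 5) = -4 + 1691/537 = -457/537 ≈ -0.85102)
C(d) = 2*d/(14 + d) (C(d) = (2*d)/(14 + d) = 2*d/(14 + d))
(C(27) - A) - (-54/68)*(-24) = (2*27/(14 + 27) - 1*(-457/537)) - (-54/68)*(-24) = (2*27/41 + 457/537) - (-54*1/68)*(-24) = (2*27*(1/41) + 457/537) - (-27)*(-24)/34 = (54/41 + 457/537) - 1*324/17 = 47735/22017 - 324/17 = -6322013/374289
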